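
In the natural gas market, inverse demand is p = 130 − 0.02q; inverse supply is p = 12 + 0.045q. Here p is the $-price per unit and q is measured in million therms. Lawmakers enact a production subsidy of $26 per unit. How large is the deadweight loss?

$5200 million

Competitive equilibrium: 130 − 0.02q = 12 + 0.045q → q* = 1815.3846, p* = 93.6923.
The subsidy lowers effective supply by 26: p = 0.045q − 14.
New quantity: 130 − 0.02q = 0.045q − 14 → q' = 2215.3846.
Overproduction Δq = 2215.3846 − 1815.3846 = 400; wedge = subsidy = 26.
DWL = ½ × 400 × 26 = $5200 million.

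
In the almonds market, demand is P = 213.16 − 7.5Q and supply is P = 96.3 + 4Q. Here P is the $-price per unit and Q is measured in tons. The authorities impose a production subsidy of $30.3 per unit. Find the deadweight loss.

$39.92

Competitive equilibrium: 213.16 − 7.5Q = 96.3 + 4Q → Q* = 10.1617, P* = 136.947.
The subsidy lowers effective supply by 30.3: P = 66 + 4Q.
New quantity: 213.16 − 7.5Q = 66 + 4Q → Q' = 12.7965.
Overproduction ΔQ = 12.7965 − 10.1617 = 2.6348; wedge = subsidy = 30.3.
Deadweight loss = ½ × 2.6348 × 30.3 = $39.92.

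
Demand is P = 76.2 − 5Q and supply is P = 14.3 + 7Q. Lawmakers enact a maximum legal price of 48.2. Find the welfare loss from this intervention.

Competitive equilibrium: 76.2 − 5Q = 14.3 + 7Q → Q* = 5.1583, P* = 50.4083.
At the ceiling P = 48.2, quantity supplied = (48.2 − 14.3)/7 = 4.8429.
Willingness to pay at Q' = 4.8429: 76.2 − 5·4.8429 = 51.9855.
ΔQ = 5.1583 − 4.8429 = 0.3154; wedge = 51.9855 − 48.2 = 3.7855.
DWL = ½ × 0.3154 × 3.7855 = 0.60.

0.60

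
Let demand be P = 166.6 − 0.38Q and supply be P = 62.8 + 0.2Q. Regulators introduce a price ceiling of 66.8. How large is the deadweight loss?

Competitive equilibrium: 166.6 − 0.38Q = 62.8 + 0.2Q → Q* = 178.9655, P* = 98.5931.
At the ceiling P = 66.8, quantity supplied = (66.8 − 62.8)/0.2 = 20.
Willingness to pay at Q' = 20: 166.6 − 0.38·20 = 159.
ΔQ = 178.9655 − 20 = 158.9655; wedge = 159 − 66.8 = 92.2.
The triangle = ½ × 158.9655 × 92.2 = 7328.31.

7328.31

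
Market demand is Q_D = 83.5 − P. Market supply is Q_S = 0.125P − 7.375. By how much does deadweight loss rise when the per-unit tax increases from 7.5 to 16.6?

In inverse form: demand P = 83.5 − Q, supply P = 59 + 8Q.
Competitive equilibrium: 83.5 − Q = 59 + 8Q → Q* = 2.7222, P* = 80.7778.
For a per-unit tax t: ΔQ = t/9, so DWL = ½·t·(t/9) = t²/18.
At t = 7.5: DWL = 3.125. At t = 16.6: DWL = 15.309.
Increase = 15.309 − 3.125 = 12.18.

12.18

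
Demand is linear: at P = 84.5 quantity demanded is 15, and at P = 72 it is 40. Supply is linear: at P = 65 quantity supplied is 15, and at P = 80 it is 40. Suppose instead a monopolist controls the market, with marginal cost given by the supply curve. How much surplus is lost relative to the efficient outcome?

57.53

Demand slope = (72 − 84.5)/(40 − 15) = −0.5, so P = 92 − 0.5Q.
Supply slope = (80 − 65)/(40 − 15) = 0.6, so P = 56 + 0.6Q.
Competitive equilibrium: 92 − 0.5Q = 56 + 0.6Q → Q* = 32.7273, P* = 75.6364.
Marginal revenue: MR = 92 − Q. Set MR = MC: 92 − Q = 56 + 0.6Q → Q_m = 22.5.
Price P_m = 92 − 0.5·22.5 = 80.75; MC(Q_m) = 56 + 0.6·22.5 = 69.5.
Competitive Q* = 32.7273, so ΔQ = 10.2273; wedge = 80.75 − 69.5 = 11.25.
Welfare loss = ½ × 10.2273 × 11.25 = 57.53.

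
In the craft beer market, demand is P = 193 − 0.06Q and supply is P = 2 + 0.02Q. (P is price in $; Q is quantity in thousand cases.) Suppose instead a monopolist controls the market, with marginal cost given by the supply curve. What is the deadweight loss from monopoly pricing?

$41878.70 thousand

Competitive equilibrium: 193 − 0.06Q = 2 + 0.02Q → Q* = 2387.5, P* = 49.75.
Marginal revenue: MR = 193 − 0.12Q. Set MR = MC: 193 − 0.12Q = 2 + 0.02Q → Q_m = 1364.28571.
Price P_m = 193 − 0.06·1364.28571 = 111.14286; MC(Q_m) = 2 + 0.02·1364.28571 = 29.28571.
Competitive Q* = 2387.5, so ΔQ = 1023.21429; wedge = 111.14286 − 29.28571 = 81.85715.
The triangle = ½ × 1023.21429 × 81.85715 = $41878.70 thousand.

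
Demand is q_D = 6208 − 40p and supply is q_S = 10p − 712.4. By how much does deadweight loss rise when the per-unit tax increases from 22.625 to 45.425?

6206.16

In inverse form: demand p = 155.2 − 0.025q, supply p = 71.24 + 0.1q.
Competitive equilibrium: 155.2 − 0.025q = 71.24 + 0.1q → q* = 671.68, p* = 138.408.
For a per-unit tax t: Δq = t/0.125, so DWL = ½·t·(t/0.125) = t²/0.25.
At t = 22.625: DWL = 2047.563. At t = 45.425: DWL = 8253.723.
Increase = 8253.723 − 2047.563 = 6206.16.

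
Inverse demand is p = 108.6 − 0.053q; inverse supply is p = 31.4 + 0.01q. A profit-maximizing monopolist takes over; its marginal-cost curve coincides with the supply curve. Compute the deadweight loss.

9874.15

Competitive equilibrium: 108.6 − 0.053q = 31.4 + 0.01q → q* = 1225.3968, p* = 43.654.
Marginal revenue: MR = 108.6 − 0.106q. Set MR = MC: 108.6 − 0.106q = 31.4 + 0.01q → q_m = 665.5172.
Price p_m = 108.6 − 0.053·665.5172 = 73.3276; MC(q_m) = 31.4 + 0.01·665.5172 = 38.0552.
Competitive q* = 1225.3968, so Δq = 559.8796; wedge = 73.3276 − 38.0552 = 35.2724.
Deadweight loss = ½ × 559.8796 × 35.2724 = 9874.15.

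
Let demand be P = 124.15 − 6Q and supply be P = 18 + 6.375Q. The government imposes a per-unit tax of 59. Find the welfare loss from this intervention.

Competitive equilibrium: 124.15 − 6Q = 18 + 6.375Q → Q* = 8.5778, P* = 72.6833.
With the tax, the buyer price exceeds the seller price by 59: (124.15 − 6Q) − (18 + 6.375Q) = 59 → Q' = 3.8101.
ΔQ = 8.5778 − 3.8101 = 4.7677; the wedge equals the tax, 59.
Deadweight loss = ½ × 4.7677 × 59 = 140.65.

140.65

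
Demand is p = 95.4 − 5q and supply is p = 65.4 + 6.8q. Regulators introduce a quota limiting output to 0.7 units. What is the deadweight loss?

20.03

Competitive equilibrium: 95.4 − 5q = 65.4 + 6.8q → q* = 2.5424, p* = 82.6881.
At q = 0.7: demand price = 95.4 − 5·0.7 = 91.9; supply price = 65.4 + 6.8·0.7 = 70.16.
Δq = 2.5424 − 0.7 = 1.8424; wedge = 91.9 − 70.16 = 21.74.
Deadweight loss = ½ × 1.8424 × 21.74 = 20.03.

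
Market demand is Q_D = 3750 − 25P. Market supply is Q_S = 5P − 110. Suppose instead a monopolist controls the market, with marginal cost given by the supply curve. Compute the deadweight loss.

In inverse form: demand P = 150 − 0.04Q, supply P = 22 + 0.2Q.
Competitive equilibrium: 150 − 0.04Q = 22 + 0.2Q → Q* = 533.3333, P* = 128.6667.
Marginal revenue: MR = 150 − 0.08Q. Set MR = MC: 150 − 0.08Q = 22 + 0.2Q → Q_m = 457.1429.
Price P_m = 150 − 0.04·457.1429 = 131.7143; MC(Q_m) = 22 + 0.2·457.1429 = 113.4286.
Competitive Q* = 533.3333, so ΔQ = 76.1904; wedge = 131.7143 − 113.4286 = 18.2857.
Deadweight loss = ½ × 76.1904 × 18.2857 = 696.60.

696.60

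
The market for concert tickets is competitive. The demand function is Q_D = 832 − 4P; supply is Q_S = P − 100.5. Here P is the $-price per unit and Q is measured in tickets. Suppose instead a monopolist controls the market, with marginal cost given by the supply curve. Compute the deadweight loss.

In inverse form: demand P = 208 − 0.25Q, supply P = 100.5 + Q.
Competitive equilibrium: 208 − 0.25Q = 100.5 + Q → Q* = 86, P* = 186.5.
Marginal revenue: MR = 208 − 0.5Q. Set MR = MC: 208 − 0.5Q = 100.5 + Q → Q_m = 71.6667.
Price P_m = 208 − 0.25·71.6667 = 190.0833; MC(Q_m) = 100.5 + 1·71.6667 = 172.1667.
Competitive Q* = 86, so ΔQ = 14.3333; wedge = 190.0833 − 172.1667 = 17.9166.
Deadweight loss = ½ × 14.3333 × 17.9166 = $128.40.

$128.40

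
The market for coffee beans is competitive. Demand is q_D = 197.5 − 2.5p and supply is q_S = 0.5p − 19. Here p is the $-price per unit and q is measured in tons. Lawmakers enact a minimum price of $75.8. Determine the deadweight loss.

In inverse form: demand p = 79 − 0.4q, supply p = 38 + 2q.
Competitive equilibrium: 79 − 0.4q = 38 + 2q → q* = 17.0833, p* = 72.1667.
At the floor p = 75.8, quantity demanded = (79 − 75.8)/0.4 = 8.
Sellers' marginal cost at q' = 8: 38 + 2·8 = 54.
Δq = 17.0833 − 8 = 9.0833; wedge = 75.8 − 54 = 21.8.
Welfare loss = ½ × 9.0833 × 21.8 = $99.01.

$99.01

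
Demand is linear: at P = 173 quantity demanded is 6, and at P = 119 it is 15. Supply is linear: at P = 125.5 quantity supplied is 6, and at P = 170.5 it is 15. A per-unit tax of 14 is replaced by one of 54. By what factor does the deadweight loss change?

14.878

Demand slope = (119 − 173)/(15 − 6) = −6, so P = 209 − 6Q.
Supply slope = (170.5 − 125.5)/(15 − 6) = 5, so P = 95.5 + 5Q.
Competitive equilibrium: 209 − 6Q = 95.5 + 5Q → Q* = 10.3182, P* = 147.0909.
For a per-unit tax t: ΔQ = t/11, so DWL = ½·t·(t/11) = t²/22.
At t = 14: DWL = 8.909. At t = 54: DWL = 132.545.
Ratio = (54/14)² = 14.878.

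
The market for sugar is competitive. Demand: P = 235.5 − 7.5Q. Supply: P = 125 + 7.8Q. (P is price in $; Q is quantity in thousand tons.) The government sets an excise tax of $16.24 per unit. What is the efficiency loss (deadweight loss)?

Competitive equilibrium: 235.5 − 7.5Q = 125 + 7.8Q → Q* = 7.2222, P* = 181.3333.
With the tax, the buyer price exceeds the seller price by 16.24: (235.5 − 7.5Q) − (125 + 7.8Q) = 16.24 → Q' = 6.1608.
ΔQ = 7.2222 − 6.1608 = 1.0614; the wedge equals the tax, 16.24.
The triangle = ½ × 1.0614 × 16.24 = $8.62 thousand.

$8.62 thousand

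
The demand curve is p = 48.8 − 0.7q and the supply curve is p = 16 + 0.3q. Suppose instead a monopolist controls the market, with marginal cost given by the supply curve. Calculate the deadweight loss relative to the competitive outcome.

91.20

Competitive equilibrium: 48.8 − 0.7q = 16 + 0.3q → q* = 32.8, p* = 25.84.
Marginal revenue: MR = 48.8 − 1.4q. Set MR = MC: 48.8 − 1.4q = 16 + 0.3q → q_m = 19.2941.
Price p_m = 48.8 − 0.7·19.2941 = 35.2941; MC(q_m) = 16 + 0.3·19.2941 = 21.7882.
Competitive q* = 32.8, so Δq = 13.5059; wedge = 35.2941 − 21.7882 = 13.5059.
DWL = ½ × 13.5059 × 13.5059 = 91.20.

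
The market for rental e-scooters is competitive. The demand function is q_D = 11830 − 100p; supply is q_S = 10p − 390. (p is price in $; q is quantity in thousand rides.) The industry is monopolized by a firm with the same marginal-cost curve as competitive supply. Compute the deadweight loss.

In inverse form: demand p = 118.3 − 0.01q, supply p = 39 + 0.1q.
Competitive equilibrium: 118.3 − 0.01q = 39 + 0.1q → q* = 720.9091, p* = 111.0909.
Marginal revenue: MR = 118.3 − 0.02q. Set MR = MC: 118.3 − 0.02q = 39 + 0.1q → q_m = 660.8333.
Price p_m = 118.3 − 0.01·660.8333 = 111.6917; MC(q_m) = 39 + 0.1·660.8333 = 105.0833.
Competitive q* = 720.9091, so Δq = 60.0758; wedge = 111.6917 − 105.0833 = 6.6084.
DWL = ½ × 60.0758 × 6.6084 = $198.50 thousand.

$198.50 thousand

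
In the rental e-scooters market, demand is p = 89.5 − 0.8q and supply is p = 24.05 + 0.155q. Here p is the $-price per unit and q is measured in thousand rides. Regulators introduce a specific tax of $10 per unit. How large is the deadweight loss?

Competitive equilibrium: 89.5 − 0.8q = 24.05 + 0.155q → q* = 68.534, p* = 34.6728.
With the tax, the buyer price exceeds the seller price by 10: (89.5 − 0.8q) − (24.05 + 0.155q) = 10 → q' = 58.0628.
Δq = 68.534 − 58.0628 = 10.4712; the wedge equals the tax, 10.
The triangle = ½ × 10.4712 × 10 = $52.36 thousand.

$52.36 thousand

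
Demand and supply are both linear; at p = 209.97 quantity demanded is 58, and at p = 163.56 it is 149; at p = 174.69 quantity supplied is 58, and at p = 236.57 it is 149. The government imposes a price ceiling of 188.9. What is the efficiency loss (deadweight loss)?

Demand slope = (163.56 − 209.97)/(149 − 58) = −0.51, so p = 239.55 − 0.51q.
Supply slope = (236.57 − 174.69)/(149 − 58) = 0.68, so p = 135.25 + 0.68q.
Competitive equilibrium: 239.55 − 0.51q = 135.25 + 0.68q → q* = 87.6471, p* = 194.85.
At the ceiling p = 188.9, quantity supplied = (188.9 − 135.25)/0.68 = 78.8971.
Willingness to pay at q' = 78.8971: 239.55 − 0.51·78.8971 = 199.3125.
Δq = 87.6471 − 78.8971 = 8.75; wedge = 199.3125 − 188.9 = 10.4125.
The triangle = ½ × 8.75 × 10.4125 = 45.55.

45.55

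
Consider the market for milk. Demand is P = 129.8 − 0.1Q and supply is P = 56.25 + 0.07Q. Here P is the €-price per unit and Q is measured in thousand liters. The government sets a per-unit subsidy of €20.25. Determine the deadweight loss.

€1206.07 thousand

Competitive equilibrium: 129.8 − 0.1Q = 56.25 + 0.07Q → Q* = 432.6471, P* = 86.5353.
The subsidy lowers effective supply by 20.25: P = 36 + 0.07Q.
New quantity: 129.8 − 0.1Q = 36 + 0.07Q → Q' = 551.7647.
Overproduction ΔQ = 551.7647 − 432.6471 = 119.1176; wedge = subsidy = 20.25.
Deadweight loss = ½ × 119.1176 × 20.25 = €1206.07 thousand.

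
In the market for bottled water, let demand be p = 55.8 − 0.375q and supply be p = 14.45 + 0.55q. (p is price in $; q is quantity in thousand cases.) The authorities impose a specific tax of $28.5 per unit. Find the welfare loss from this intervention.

Competitive equilibrium: 55.8 − 0.375q = 14.45 + 0.55q → q* = 44.7027, p* = 39.0365.
With the tax, the buyer price exceeds the seller price by 28.5: (55.8 − 0.375q) − (14.45 + 0.55q) = 28.5 → q' = 13.8919.
Δq = 44.7027 − 13.8919 = 30.8108; the wedge equals the tax, 28.5.
The triangle = ½ × 30.8108 × 28.5 = $439.05 thousand.

$439.05 thousand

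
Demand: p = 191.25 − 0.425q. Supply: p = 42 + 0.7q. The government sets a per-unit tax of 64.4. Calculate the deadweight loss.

Competitive equilibrium: 191.25 − 0.425q = 42 + 0.7q → q* = 132.6667, p* = 134.8667.
With the tax, the buyer price exceeds the seller price by 64.4: (191.25 − 0.425q) − (42 + 0.7q) = 64.4 → q' = 75.4222.
Δq = 132.6667 − 75.4222 = 57.2445; the wedge equals the tax, 64.4.
Welfare loss = ½ × 57.2445 × 64.4 = 1843.27.

1843.27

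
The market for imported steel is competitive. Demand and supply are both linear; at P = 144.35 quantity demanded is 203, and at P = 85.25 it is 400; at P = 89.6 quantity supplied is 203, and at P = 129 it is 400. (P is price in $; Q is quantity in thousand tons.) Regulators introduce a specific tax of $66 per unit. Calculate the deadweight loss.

Demand slope = (85.25 − 144.35)/(400 − 203) = −0.3, so P = 205.25 − 0.3Q.
Supply slope = (129 − 89.6)/(400 − 203) = 0.2, so P = 49 + 0.2Q.
Competitive equilibrium: 205.25 − 0.3Q = 49 + 0.2Q → Q* = 312.5, P* = 111.5.
With the tax, the buyer price exceeds the seller price by 66: (205.25 − 0.3Q) − (49 + 0.2Q) = 66 → Q' = 180.5.
ΔQ = 312.5 − 180.5 = 132; the wedge equals the tax, 66.
The triangle = ½ × 132 × 66 = $4356 thousand.

$4356 thousand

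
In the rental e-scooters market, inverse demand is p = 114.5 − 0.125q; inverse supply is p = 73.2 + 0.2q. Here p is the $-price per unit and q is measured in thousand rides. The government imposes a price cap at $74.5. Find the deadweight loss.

Competitive equilibrium: 114.5 − 0.125q = 73.2 + 0.2q → q* = 127.0769, p* = 98.6154.
At the ceiling p = 74.5, quantity supplied = (74.5 − 73.2)/0.2 = 6.5.
Willingness to pay at q' = 6.5: 114.5 − 0.125·6.5 = 113.6875.
Δq = 127.0769 − 6.5 = 120.5769; wedge = 113.6875 − 74.5 = 39.1875.
Deadweight loss = ½ × 120.5769 × 39.1875 = $2362.55 thousand.

$2362.55 thousand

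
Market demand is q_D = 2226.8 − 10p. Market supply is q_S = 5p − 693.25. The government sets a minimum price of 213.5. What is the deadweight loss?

In inverse form: demand p = 222.68 − 0.1q, supply p = 138.65 + 0.2q.
Competitive equilibrium: 222.68 − 0.1q = 138.65 + 0.2q → q* = 280.1, p* = 194.67.
At the floor p = 213.5, quantity demanded = (222.68 − 213.5)/0.1 = 91.8.
Sellers' marginal cost at q' = 91.8: 138.65 + 0.2·91.8 = 157.01.
Δq = 280.1 − 91.8 = 188.3; wedge = 213.5 − 157.01 = 56.49.
The triangle = ½ × 188.3 × 56.49 = 5318.53.

5318.53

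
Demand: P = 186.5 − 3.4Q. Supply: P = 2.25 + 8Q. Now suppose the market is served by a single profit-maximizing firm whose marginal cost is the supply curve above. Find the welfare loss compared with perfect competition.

Competitive equilibrium: 186.5 − 3.4Q = 2.25 + 8Q → Q* = 16.1623, P* = 131.5482.
Marginal revenue: MR = 186.5 − 6.8Q. Set MR = MC: 186.5 − 6.8Q = 2.25 + 8Q → Q_m = 12.4493.
Price P_m = 186.5 − 3.4·12.4493 = 144.1724; MC(Q_m) = 2.25 + 8·12.4493 = 101.8444.
Competitive Q* = 16.1623, so ΔQ = 3.713; wedge = 144.1724 − 101.8444 = 42.328.
Deadweight loss = ½ × 3.713 × 42.328 = 78.58.

78.58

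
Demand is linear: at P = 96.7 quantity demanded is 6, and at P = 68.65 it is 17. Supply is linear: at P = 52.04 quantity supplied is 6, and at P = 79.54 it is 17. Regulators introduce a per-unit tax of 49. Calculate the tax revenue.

251.89

Demand slope = (68.65 − 96.7)/(17 − 6) = −2.55, so P = 112 − 2.55Q.
Supply slope = (79.54 − 52.04)/(17 − 6) = 2.5, so P = 37.04 + 2.5Q.
Competitive equilibrium: 112 − 2.55Q = 37.04 + 2.5Q → Q* = 14.8436, P* = 74.1489.
With the tax, the buyer price exceeds the seller price by 49: (112 − 2.55Q) − (37.04 + 2.5Q) = 49 → Q' = 5.1406.
Tax revenue = 49 × 5.1406 = 251.89.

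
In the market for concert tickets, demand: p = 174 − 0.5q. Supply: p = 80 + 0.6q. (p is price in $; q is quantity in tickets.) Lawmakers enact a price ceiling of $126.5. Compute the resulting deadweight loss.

$34.80

Competitive equilibrium: 174 − 0.5q = 80 + 0.6q → q* = 85.4545, p* = 131.2727.
At the ceiling p = 126.5, quantity supplied = (126.5 − 80)/0.6 = 77.5.
Willingness to pay at q' = 77.5: 174 − 0.5·77.5 = 135.25.
Δq = 85.4545 − 77.5 = 7.9545; wedge = 135.25 − 126.5 = 8.75.
Welfare loss = ½ × 7.9545 × 8.75 = $34.80.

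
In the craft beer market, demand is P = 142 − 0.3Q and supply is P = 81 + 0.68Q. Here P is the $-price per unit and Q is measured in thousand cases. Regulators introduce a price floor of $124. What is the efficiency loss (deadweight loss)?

$2.47 thousand

Competitive equilibrium: 142 − 0.3Q = 81 + 0.68Q → Q* = 62.2449, P* = 123.3265.
At the floor P = 124, quantity demanded = (142 − 124)/0.3 = 60.
Sellers' marginal cost at Q' = 60: 81 + 0.68·60 = 121.8.
ΔQ = 62.2449 − 60 = 2.2449; wedge = 124 − 121.8 = 2.2.
The triangle = ½ × 2.2449 × 2.2 = $2.47 thousand.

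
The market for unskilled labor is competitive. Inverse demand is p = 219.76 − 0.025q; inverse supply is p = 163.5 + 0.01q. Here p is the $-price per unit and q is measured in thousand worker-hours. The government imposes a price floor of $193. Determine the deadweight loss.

$5046.99 thousand

Competitive equilibrium: 219.76 − 0.025q = 163.5 + 0.01q → q* = 1607.4286, p* = 179.5743.
At the floor p = 193, quantity demanded = (219.76 − 193)/0.025 = 1070.4.
Sellers' marginal cost at q' = 1070.4: 163.5 + 0.01·1070.4 = 174.204.
Δq = 1607.4286 − 1070.4 = 537.0286; wedge = 193 − 174.204 = 18.796.
Welfare loss = ½ × 537.0286 × 18.796 = $5046.99 thousand.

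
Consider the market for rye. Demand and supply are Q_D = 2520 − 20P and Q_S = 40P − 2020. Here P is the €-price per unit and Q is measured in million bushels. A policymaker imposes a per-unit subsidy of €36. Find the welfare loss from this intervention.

In inverse form: demand P = 126 − 0.05Q, supply P = 50.5 + 0.025Q.
Competitive equilibrium: 126 − 0.05Q = 50.5 + 0.025Q → Q* = 1006.6667, P* = 75.6667.
The subsidy lowers effective supply by 36: P = 14.5 + 0.025Q.
New quantity: 126 − 0.05Q = 14.5 + 0.025Q → Q' = 1486.6667.
Overproduction ΔQ = 1486.6667 − 1006.6667 = 480; wedge = subsidy = 36.
Welfare loss = ½ × 480 × 36 = €8640 million.

€8640 million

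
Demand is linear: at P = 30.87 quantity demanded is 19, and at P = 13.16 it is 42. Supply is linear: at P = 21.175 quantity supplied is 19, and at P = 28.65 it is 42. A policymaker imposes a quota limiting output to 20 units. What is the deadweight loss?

Demand slope = (13.16 − 30.87)/(42 − 19) = −0.77, so P = 45.5 − 0.77Q.
Supply slope = (28.65 − 21.175)/(42 − 19) = 0.325, so P = 15 + 0.325Q.
Competitive equilibrium: 45.5 − 0.77Q = 15 + 0.325Q → Q* = 27.8539, P* = 24.0525.
At Q = 20: demand price = 45.5 − 0.77·20 = 30.1; supply price = 15 + 0.325·20 = 21.5.
ΔQ = 27.8539 − 20 = 7.8539; wedge = 30.1 − 21.5 = 8.6.
Deadweight loss = ½ × 7.8539 × 8.6 = 33.77.

33.77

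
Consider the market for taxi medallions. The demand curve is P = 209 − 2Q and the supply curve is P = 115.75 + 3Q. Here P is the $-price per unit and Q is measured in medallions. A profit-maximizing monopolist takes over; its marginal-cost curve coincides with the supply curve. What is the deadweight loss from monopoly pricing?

Competitive equilibrium: 209 − 2Q = 115.75 + 3Q → Q* = 18.65, P* = 171.7.
Marginal revenue: MR = 209 − 4Q. Set MR = MC: 209 − 4Q = 115.75 + 3Q → Q_m = 13.3214.
Price P_m = 209 − 2·13.3214 = 182.3572; MC(Q_m) = 115.75 + 3·13.3214 = 155.7142.
Competitive Q* = 18.65, so ΔQ = 5.3286; wedge = 182.3572 − 155.7142 = 26.643.
Welfare loss = ½ × 5.3286 × 26.643 = $70.98.

$70.98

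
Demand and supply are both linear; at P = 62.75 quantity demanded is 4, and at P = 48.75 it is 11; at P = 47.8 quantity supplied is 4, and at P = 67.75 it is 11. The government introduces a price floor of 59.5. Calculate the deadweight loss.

Demand slope = (48.75 − 62.75)/(11 − 4) = −2, so P = 70.75 − 2Q.
Supply slope = (67.75 − 47.8)/(11 − 4) = 2.85, so P = 36.4 + 2.85Q.
Competitive equilibrium: 70.75 − 2Q = 36.4 + 2.85Q → Q* = 7.0825, P* = 56.5851.
At the floor P = 59.5, quantity demanded = (70.75 − 59.5)/2 = 5.625.
Sellers' marginal cost at Q' = 5.625: 36.4 + 2.85·5.625 = 52.4313.
ΔQ = 7.0825 − 5.625 = 1.4575; wedge = 59.5 − 52.4313 = 7.0687.
DWL = ½ × 1.4575 × 7.0687 = 5.15.

5.15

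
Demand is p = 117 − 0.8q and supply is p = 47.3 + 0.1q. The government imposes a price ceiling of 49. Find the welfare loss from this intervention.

Competitive equilibrium: 117 − 0.8q = 47.3 + 0.1q → q* = 77.4444, p* = 55.0444.
At the ceiling p = 49, quantity supplied = (49 − 47.3)/0.1 = 17.
Willingness to pay at q' = 17: 117 − 0.8·17 = 103.4.
Δq = 77.4444 − 17 = 60.4444; wedge = 103.4 − 49 = 54.4.
DWL = ½ × 60.4444 × 54.4 = 1644.09.

1644.09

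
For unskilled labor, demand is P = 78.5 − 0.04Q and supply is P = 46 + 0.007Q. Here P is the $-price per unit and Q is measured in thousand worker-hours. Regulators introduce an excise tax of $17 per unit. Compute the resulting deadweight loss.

Competitive equilibrium: 78.5 − 0.04Q = 46 + 0.007Q → Q* = 691.4894, P* = 50.8404.
With the tax, the buyer price exceeds the seller price by 17: (78.5 − 0.04Q) − (46 + 0.007Q) = 17 → Q' = 329.7872.
ΔQ = 691.4894 − 329.7872 = 361.7022; the wedge equals the tax, 17.
Deadweight loss = ½ × 361.7022 × 17 = $3074.47 thousand.

$3074.47 thousand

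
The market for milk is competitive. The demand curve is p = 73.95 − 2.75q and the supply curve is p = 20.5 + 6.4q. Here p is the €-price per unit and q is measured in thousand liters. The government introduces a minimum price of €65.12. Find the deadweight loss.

€31.66 thousand

Competitive equilibrium: 73.95 − 2.75q = 20.5 + 6.4q → q* = 5.8415, p* = 57.8858.
At the floor p = 65.12, quantity demanded = (73.95 − 65.12)/2.75 = 3.2109.
Sellers' marginal cost at q' = 3.2109: 20.5 + 6.4·3.2109 = 41.0498.
Δq = 5.8415 − 3.2109 = 2.6306; wedge = 65.12 − 41.0498 = 24.0702.
The triangle = ½ × 2.6306 × 24.0702 = €31.66 thousand.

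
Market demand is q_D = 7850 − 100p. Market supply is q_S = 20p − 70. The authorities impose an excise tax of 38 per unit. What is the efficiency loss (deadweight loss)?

In inverse form: demand p = 78.5 − 0.01q, supply p = 3.5 + 0.05q.
Competitive equilibrium: 78.5 − 0.01q = 3.5 + 0.05q → q* = 1250, p* = 66.
With the tax, the buyer price exceeds the seller price by 38: (78.5 − 0.01q) − (3.5 + 0.05q) = 38 → q' = 616.6667.
Δq = 1250 − 616.6667 = 633.3333; the wedge equals the tax, 38.
Deadweight loss = ½ × 633.3333 × 38 = 12033.33.

12033.33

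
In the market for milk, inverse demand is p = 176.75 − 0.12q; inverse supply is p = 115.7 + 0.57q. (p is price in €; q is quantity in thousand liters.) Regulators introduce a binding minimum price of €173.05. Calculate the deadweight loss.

Competitive equilibrium: 176.75 − 0.12q = 115.7 + 0.57q → q* = 88.4783, p* = 166.1326.
At the floor p = 173.05, quantity demanded = (176.75 − 173.05)/0.12 = 30.8333.
Sellers' marginal cost at q' = 30.8333: 115.7 + 0.57·30.8333 = 133.275.
Δq = 88.4783 − 30.8333 = 57.645; wedge = 173.05 − 133.275 = 39.775.
Welfare loss = ½ × 57.645 × 39.775 = €1146.41 thousand.

€1146.41 thousand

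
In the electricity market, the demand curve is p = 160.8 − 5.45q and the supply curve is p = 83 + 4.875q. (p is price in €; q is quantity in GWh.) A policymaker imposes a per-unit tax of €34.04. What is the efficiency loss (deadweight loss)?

Competitive equilibrium: 160.8 − 5.45q = 83 + 4.875q → q* = 7.5351, p* = 119.7337.
With the tax, the buyer price exceeds the seller price by 34.04: (160.8 − 5.45q) − (83 + 4.875q) = 34.04 → q' = 4.2383.
Δq = 7.5351 − 4.2383 = 3.2968; the wedge equals the tax, 34.04.
The triangle = ½ × 3.2968 × 34.04 = €56.11.

€56.11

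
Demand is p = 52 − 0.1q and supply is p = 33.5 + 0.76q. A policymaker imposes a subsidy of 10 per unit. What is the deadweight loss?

58.14

Competitive equilibrium: 52 − 0.1q = 33.5 + 0.76q → q* = 21.5116, p* = 49.8488.
The subsidy lowers effective supply by 10: p = 23.5 + 0.76q.
New quantity: 52 − 0.1q = 23.5 + 0.76q → q' = 33.1395.
Overproduction Δq = 33.1395 − 21.5116 = 11.6279; wedge = subsidy = 10.
Welfare loss = ½ × 11.6279 × 10 = 58.14.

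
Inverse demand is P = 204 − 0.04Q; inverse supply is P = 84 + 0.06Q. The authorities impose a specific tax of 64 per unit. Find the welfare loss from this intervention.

Competitive equilibrium: 204 − 0.04Q = 84 + 0.06Q → Q* = 1200, P* = 156.
With the tax, the buyer price exceeds the seller price by 64: (204 − 0.04Q) − (84 + 0.06Q) = 64 → Q' = 560.
ΔQ = 1200 − 560 = 640; the wedge equals the tax, 64.
The triangle = ½ × 640 × 64 = 20480.

20480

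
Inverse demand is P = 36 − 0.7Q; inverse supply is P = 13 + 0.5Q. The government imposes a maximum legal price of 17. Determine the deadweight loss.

74.82

Competitive equilibrium: 36 − 0.7Q = 13 + 0.5Q → Q* = 19.1667, P* = 22.5833.
At the ceiling P = 17, quantity supplied = (17 − 13)/0.5 = 8.
Willingness to pay at Q' = 8: 36 − 0.7·8 = 30.4.
ΔQ = 19.1667 − 8 = 11.1667; wedge = 30.4 − 17 = 13.4.
The triangle = ½ × 11.1667 × 13.4 = 74.82.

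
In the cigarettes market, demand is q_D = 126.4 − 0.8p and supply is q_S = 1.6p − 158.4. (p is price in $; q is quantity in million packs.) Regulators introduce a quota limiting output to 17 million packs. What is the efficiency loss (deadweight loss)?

In inverse form: demand p = 158 − 1.25q, supply p = 99 + 0.625q.
Competitive equilibrium: 158 − 1.25q = 99 + 0.625q → q* = 31.4667, p* = 118.6667.
At q = 17: demand price = 158 − 1.25·17 = 136.75; supply price = 99 + 0.625·17 = 109.625.
Δq = 31.4667 − 17 = 14.4667; wedge = 136.75 − 109.625 = 27.125.
Deadweight loss = ½ × 14.4667 × 27.125 = $196.20 million.

$196.20 million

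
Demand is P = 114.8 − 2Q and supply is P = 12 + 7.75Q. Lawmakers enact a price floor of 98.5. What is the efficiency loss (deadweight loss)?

Competitive equilibrium: 114.8 − 2Q = 12 + 7.75Q → Q* = 10.5436, P* = 93.7128.
At the floor P = 98.5, quantity demanded = (114.8 − 98.5)/2 = 8.15.
Sellers' marginal cost at Q' = 8.15: 12 + 7.75·8.15 = 75.1625.
ΔQ = 10.5436 − 8.15 = 2.3936; wedge = 98.5 − 75.1625 = 23.3375.
DWL = ½ × 2.3936 × 23.3375 = 27.93.

27.93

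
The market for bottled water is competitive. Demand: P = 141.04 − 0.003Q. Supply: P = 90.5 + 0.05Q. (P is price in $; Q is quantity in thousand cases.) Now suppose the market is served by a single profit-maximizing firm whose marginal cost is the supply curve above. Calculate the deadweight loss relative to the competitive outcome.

$69.16 thousand

Competitive equilibrium: 141.04 − 0.003Q = 90.5 + 0.05Q → Q* = 953.5849, P* = 138.1792.
Marginal revenue: MR = 141.04 − 0.006Q. Set MR = MC: 141.04 − 0.006Q = 90.5 + 0.05Q → Q_m = 902.5.
Price P_m = 141.04 − 0.003·902.5 = 138.3325; MC(Q_m) = 90.5 + 0.05·902.5 = 135.625.
Competitive Q* = 953.5849, so ΔQ = 51.0849; wedge = 138.3325 − 135.625 = 2.7075.
Welfare loss = ½ × 51.0849 × 2.7075 = $69.16 thousand.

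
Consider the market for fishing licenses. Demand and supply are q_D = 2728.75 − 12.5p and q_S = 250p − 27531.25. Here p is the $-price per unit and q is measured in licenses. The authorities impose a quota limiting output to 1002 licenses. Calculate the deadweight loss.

$3430.57

In inverse form: demand p = 218.3 − 0.08q, supply p = 110.125 + 0.004q.
Competitive equilibrium: 218.3 − 0.08q = 110.125 + 0.004q → q* = 1287.7976, p* = 115.2762.
At q = 1002: demand price = 218.3 − 0.08·1002 = 138.14; supply price = 110.125 + 0.004·1002 = 114.133.
Δq = 1287.7976 − 1002 = 285.7976; wedge = 138.14 − 114.133 = 24.007.
Welfare loss = ½ × 285.7976 × 24.007 = $3430.57.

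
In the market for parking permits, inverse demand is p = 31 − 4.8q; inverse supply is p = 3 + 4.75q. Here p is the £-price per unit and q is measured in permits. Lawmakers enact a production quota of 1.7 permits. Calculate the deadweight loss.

Competitive equilibrium: 31 − 4.8q = 3 + 4.75q → q* = 2.9319, p* = 16.9267.
At q = 1.7: demand price = 31 − 4.8·1.7 = 22.84; supply price = 3 + 4.75·1.7 = 11.075.
Δq = 2.9319 − 1.7 = 1.2319; wedge = 22.84 − 11.075 = 11.765.
The triangle = ½ × 1.2319 × 11.765 = £7.25.

£7.25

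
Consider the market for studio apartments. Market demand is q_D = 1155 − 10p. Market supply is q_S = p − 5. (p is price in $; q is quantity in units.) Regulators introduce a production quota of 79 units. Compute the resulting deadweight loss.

In inverse form: demand p = 115.5 − 0.1q, supply p = 5 + q.
Competitive equilibrium: 115.5 − 0.1q = 5 + q → q* = 100.4545, p* = 105.4545.
At q = 79: demand price = 115.5 − 0.1·79 = 107.6; supply price = 5 + 1·79 = 84.
Δq = 100.4545 − 79 = 21.4545; wedge = 107.6 − 84 = 23.6.
Deadweight loss = ½ × 21.4545 × 23.6 = $253.16.

$253.16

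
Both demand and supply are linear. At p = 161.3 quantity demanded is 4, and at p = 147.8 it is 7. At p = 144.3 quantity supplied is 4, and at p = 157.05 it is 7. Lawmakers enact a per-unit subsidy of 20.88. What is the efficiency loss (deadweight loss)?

24.91

Demand slope = (147.8 − 161.3)/(7 − 4) = −4.5, so p = 179.3 − 4.5q.
Supply slope = (157.05 − 144.3)/(7 − 4) = 4.25, so p = 127.3 + 4.25q.
Competitive equilibrium: 179.3 − 4.5q = 127.3 + 4.25q → q* = 5.9429, p* = 152.5571.
The subsidy lowers effective supply by 20.88: p = 106.42 + 4.25q.
New quantity: 179.3 − 4.5q = 106.42 + 4.25q → q' = 8.3291.
Overproduction Δq = 8.3291 − 5.9429 = 2.3862; wedge = subsidy = 20.88.
Deadweight loss = ½ × 2.3862 × 20.88 = 24.91.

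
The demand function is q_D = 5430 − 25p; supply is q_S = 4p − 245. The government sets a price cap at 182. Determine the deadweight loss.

434.78

In inverse form: demand p = 217.2 − 0.04q, supply p = 61.25 + 0.25q.
Competitive equilibrium: 217.2 − 0.04q = 61.25 + 0.25q → q* = 537.7586, p* = 195.6897.
At the ceiling p = 182, quantity supplied = (182 − 61.25)/0.25 = 483.
Willingness to pay at q' = 483: 217.2 − 0.04·483 = 197.88.
Δq = 537.7586 − 483 = 54.7586; wedge = 197.88 − 182 = 15.88.
The triangle = ½ × 54.7586 × 15.88 = 434.78.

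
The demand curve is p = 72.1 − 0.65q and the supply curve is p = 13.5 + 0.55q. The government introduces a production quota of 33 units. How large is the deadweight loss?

Competitive equilibrium: 72.1 − 0.65q = 13.5 + 0.55q → q* = 48.8333, p* = 40.3583.
At q = 33: demand price = 72.1 − 0.65·33 = 50.65; supply price = 13.5 + 0.55·33 = 31.65.
Δq = 48.8333 − 33 = 15.8333; wedge = 50.65 − 31.65 = 19.
Deadweight loss = ½ × 15.8333 × 19 = 150.42.

150.42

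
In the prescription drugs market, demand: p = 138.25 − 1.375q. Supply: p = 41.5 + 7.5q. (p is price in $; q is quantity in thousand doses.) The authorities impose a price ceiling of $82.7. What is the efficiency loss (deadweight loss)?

Competitive equilibrium: 138.25 − 1.375q = 41.5 + 7.5q → q* = 10.90141, p* = 123.26056.
At the ceiling p = 82.7, quantity supplied = (82.7 − 41.5)/7.5 = 5.49333.
Willingness to pay at q' = 5.49333: 138.25 − 1.375·5.49333 = 130.69667.
Δq = 10.90141 − 5.49333 = 5.40808; wedge = 130.69667 − 82.7 = 47.99667.
The triangle = ½ × 5.40808 × 47.99667 = $129.78 thousand.

$129.78 thousand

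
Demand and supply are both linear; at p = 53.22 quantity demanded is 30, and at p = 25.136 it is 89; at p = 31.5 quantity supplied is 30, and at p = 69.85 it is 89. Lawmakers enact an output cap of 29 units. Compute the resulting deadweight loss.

231.77

Demand slope = (25.136 − 53.22)/(89 − 30) = −0.476, so p = 67.5 − 0.476q.
Supply slope = (69.85 − 31.5)/(89 − 30) = 0.65, so p = 12 + 0.65q.
Competitive equilibrium: 67.5 − 0.476q = 12 + 0.65q → q* = 49.2895, p* = 44.0382.
At q = 29: demand price = 67.5 − 0.476·29 = 53.696; supply price = 12 + 0.65·29 = 30.85.
Δq = 49.2895 − 29 = 20.2895; wedge = 53.696 − 30.85 = 22.846.
Welfare loss = ½ × 20.2895 × 22.846 = 231.77.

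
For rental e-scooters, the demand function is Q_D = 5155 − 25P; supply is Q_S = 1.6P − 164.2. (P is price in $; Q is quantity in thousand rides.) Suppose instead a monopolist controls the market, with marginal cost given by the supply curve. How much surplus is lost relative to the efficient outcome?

In inverse form: demand P = 206.2 − 0.04Q, supply P = 102.625 + 0.625Q.
Competitive equilibrium: 206.2 − 0.04Q = 102.625 + 0.625Q → Q* = 155.7519, P* = 199.9699.
Marginal revenue: MR = 206.2 − 0.08Q. Set MR = MC: 206.2 − 0.08Q = 102.625 + 0.625Q → Q_m = 146.9149.
Price P_m = 206.2 − 0.04·146.9149 = 200.3234; MC(Q_m) = 102.625 + 0.625·146.9149 = 194.4468.
Competitive Q* = 155.7519, so ΔQ = 8.837; wedge = 200.3234 − 194.4468 = 5.8766.
Deadweight loss = ½ × 8.837 × 5.8766 = $25.97 thousand.

$25.97 thousand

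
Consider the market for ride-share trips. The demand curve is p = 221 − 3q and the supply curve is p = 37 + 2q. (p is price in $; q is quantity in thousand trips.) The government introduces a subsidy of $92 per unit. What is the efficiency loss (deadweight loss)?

Competitive equilibrium: 221 − 3q = 37 + 2q → q* = 36.8, p* = 110.6.
The subsidy lowers effective supply by 92: p = 2q − 55.
New quantity: 221 − 3q = 2q − 55 → q' = 55.2.
Overproduction Δq = 55.2 − 36.8 = 18.4; wedge = subsidy = 92.
Deadweight loss = ½ × 18.4 × 92 = $846.40 thousand.

$846.40 thousand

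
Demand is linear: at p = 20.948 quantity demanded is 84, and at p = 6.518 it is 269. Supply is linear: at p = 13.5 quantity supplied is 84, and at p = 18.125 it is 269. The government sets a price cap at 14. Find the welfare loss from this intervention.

Demand slope = (6.518 − 20.948)/(269 − 84) = −0.078, so p = 27.5 − 0.078q.
Supply slope = (18.125 − 13.5)/(269 − 84) = 0.025, so p = 11.4 + 0.025q.
Competitive equilibrium: 27.5 − 0.078q = 11.4 + 0.025q → q* = 156.31068, p* = 15.30777.
At the ceiling p = 14, quantity supplied = (14 − 11.4)/0.025 = 104.
Willingness to pay at q' = 104: 27.5 − 0.078·104 = 19.388.
Δq = 156.31068 − 104 = 52.31068; wedge = 19.388 − 14 = 5.388.
Welfare loss = ½ × 52.31068 × 5.388 = 140.92.

140.92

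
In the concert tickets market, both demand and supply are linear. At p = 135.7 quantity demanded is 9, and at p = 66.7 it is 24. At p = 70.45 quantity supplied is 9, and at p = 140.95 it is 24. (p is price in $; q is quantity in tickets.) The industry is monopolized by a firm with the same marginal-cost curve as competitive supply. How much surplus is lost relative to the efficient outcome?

Demand slope = (66.7 − 135.7)/(24 − 9) = −4.6, so p = 177.1 − 4.6q.
Supply slope = (140.95 − 70.45)/(24 − 9) = 4.7, so p = 28.15 + 4.7q.
Competitive equilibrium: 177.1 − 4.6q = 28.15 + 4.7q → q* = 16.0161, p* = 103.4258.
Marginal revenue: MR = 177.1 − 9.2q. Set MR = MC: 177.1 − 9.2q = 28.15 + 4.7q → q_m = 10.7158.
Price p_m = 177.1 − 4.6·10.7158 = 127.8073; MC(q_m) = 28.15 + 4.7·10.7158 = 78.5143.
Competitive q* = 16.0161, so Δq = 5.3003; wedge = 127.8073 − 78.5143 = 49.293.
The triangle = ½ × 5.3003 × 49.293 = $130.63.

$130.63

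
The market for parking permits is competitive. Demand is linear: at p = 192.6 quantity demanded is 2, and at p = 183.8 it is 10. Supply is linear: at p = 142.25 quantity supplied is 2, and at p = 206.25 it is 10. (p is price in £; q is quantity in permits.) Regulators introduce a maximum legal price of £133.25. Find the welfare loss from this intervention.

Demand slope = (183.8 − 192.6)/(10 − 2) = −1.1, so p = 194.8 − 1.1q.
Supply slope = (206.25 − 142.25)/(10 − 2) = 8, so p = 126.25 + 8q.
Competitive equilibrium: 194.8 − 1.1q = 126.25 + 8q → q* = 7.53297, p* = 186.51374.
At the ceiling p = 133.25, quantity supplied = (133.25 − 126.25)/8 = 0.875.
Willingness to pay at q' = 0.875: 194.8 − 1.1·0.875 = 193.8375.
Δq = 7.53297 − 0.875 = 6.65797; wedge = 193.8375 − 133.25 = 60.5875.
Welfare loss = ½ × 6.65797 × 60.5875 = £201.69.

£201.69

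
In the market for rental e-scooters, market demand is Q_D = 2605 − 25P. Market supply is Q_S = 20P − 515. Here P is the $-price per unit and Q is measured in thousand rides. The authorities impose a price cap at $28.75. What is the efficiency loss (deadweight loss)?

In inverse form: demand P = 104.2 − 0.04Q, supply P = 25.75 + 0.05Q.
Competitive equilibrium: 104.2 − 0.04Q = 25.75 + 0.05Q → Q* = 871.66667, P* = 69.33333.
At the ceiling P = 28.75, quantity supplied = (28.75 − 25.75)/0.05 = 60.
Willingness to pay at Q' = 60: 104.2 − 0.04·60 = 101.8.
ΔQ = 871.66667 − 60 = 811.66667; wedge = 101.8 − 28.75 = 73.05.
Welfare loss = ½ × 811.66667 × 73.05 = $29646.125 thousand.

$29646.125 thousand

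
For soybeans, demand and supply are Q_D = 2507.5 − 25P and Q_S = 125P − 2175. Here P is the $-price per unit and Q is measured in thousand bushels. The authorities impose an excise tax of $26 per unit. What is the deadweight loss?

$7041.67 thousand

In inverse form: demand P = 100.3 − 0.04Q, supply P = 17.4 + 0.008Q.
Competitive equilibrium: 100.3 − 0.04Q = 17.4 + 0.008Q → Q* = 1727.0833, P* = 31.2167.
With the tax, the buyer price exceeds the seller price by 26: (100.3 − 0.04Q) − (17.4 + 0.008Q) = 26 → Q' = 1185.4167.
ΔQ = 1727.0833 − 1185.4167 = 541.6666; the wedge equals the tax, 26.
DWL = ½ × 541.6666 × 26 = $7041.67 thousand.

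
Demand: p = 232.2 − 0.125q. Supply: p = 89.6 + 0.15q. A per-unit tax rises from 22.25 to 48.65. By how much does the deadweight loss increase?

3403.20

Competitive equilibrium: 232.2 − 0.125q = 89.6 + 0.15q → q* = 518.5455, p* = 167.3818.
For a per-unit tax t: Δq = t/0.275, so DWL = ½·t·(t/0.275) = t²/0.55.
At t = 22.25: DWL = 900.114. At t = 48.65: DWL = 4303.314.
Increase = 4303.314 − 900.114 = 3403.20.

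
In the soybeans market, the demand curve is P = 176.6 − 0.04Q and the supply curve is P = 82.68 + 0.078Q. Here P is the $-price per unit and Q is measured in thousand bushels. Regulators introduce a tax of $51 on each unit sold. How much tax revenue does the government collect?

$18550.17 thousand

Competitive equilibrium: 176.6 − 0.04Q = 82.68 + 0.078Q → Q* = 795.9322, P* = 144.7627.
With the tax, the buyer price exceeds the seller price by 51: (176.6 − 0.04Q) − (82.68 + 0.078Q) = 51 → Q' = 363.7288.
Tax revenue = 51 × 363.7288 = $18550.17 thousand.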